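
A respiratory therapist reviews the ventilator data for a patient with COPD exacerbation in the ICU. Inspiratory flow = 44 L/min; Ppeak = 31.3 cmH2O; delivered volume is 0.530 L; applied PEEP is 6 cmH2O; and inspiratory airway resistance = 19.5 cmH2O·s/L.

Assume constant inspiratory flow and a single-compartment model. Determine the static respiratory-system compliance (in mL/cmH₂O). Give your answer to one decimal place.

Flow: 44 L/min ÷ 60 = 0.7333 L/s.
Equation of motion (constant flow): PIP = Vt/C + R·V̇ + PEEP.
Vt/C = PIP − R·V̇ − PEEP = 31.3 − 19.5×0.7333 − 6 = 31.3 − 14.299 − 6 = 11.001 cmH2O.
C = Vt / 11.001 = 530 / 11.001 = 48.177 mL/cmH2O.

48.2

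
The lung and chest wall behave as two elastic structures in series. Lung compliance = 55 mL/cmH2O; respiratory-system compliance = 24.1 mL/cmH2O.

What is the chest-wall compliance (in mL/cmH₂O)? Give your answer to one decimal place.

1/Ccw = 1/Crs − 1/CL.
1/Ccw = 1/24.1 − 1/55 = 0.02331.
Ccw = 42.9 mL/cmH2O.

42.9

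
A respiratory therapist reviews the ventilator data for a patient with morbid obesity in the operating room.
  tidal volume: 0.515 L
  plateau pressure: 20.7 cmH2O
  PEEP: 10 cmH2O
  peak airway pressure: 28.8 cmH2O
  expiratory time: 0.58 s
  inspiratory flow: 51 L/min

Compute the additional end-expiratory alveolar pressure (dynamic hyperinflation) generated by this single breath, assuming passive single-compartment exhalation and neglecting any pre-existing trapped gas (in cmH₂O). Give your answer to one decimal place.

Flow: 51 L/min ÷ 60 = 0.85 L/s.
R = (PIP − Pplat)/V̇ = (28.8 − 20.7) / 0.85 = 8.1/0.85 = 9.529 cmH2O·s/L.
C = Vt/(Pplat − PEEP) = 515.0 / (20.7 − 10) = 515.0/10.7 = 48.131 mL/cmH2O.
τ = R × C = 9.529 × 0.04813 L/cmH2O = 0.4586 s.
Fraction remaining = e^(−Te/τ) = e^(−0.58/0.4586) = 0.2823; trapped volume = 515.0 × 0.2823 = 145.38 mL.
Additional alveolar pressure from trapping ≈ V_trapped / C = 145.38 / 48.131 = 3.021 cmH2O.

3.0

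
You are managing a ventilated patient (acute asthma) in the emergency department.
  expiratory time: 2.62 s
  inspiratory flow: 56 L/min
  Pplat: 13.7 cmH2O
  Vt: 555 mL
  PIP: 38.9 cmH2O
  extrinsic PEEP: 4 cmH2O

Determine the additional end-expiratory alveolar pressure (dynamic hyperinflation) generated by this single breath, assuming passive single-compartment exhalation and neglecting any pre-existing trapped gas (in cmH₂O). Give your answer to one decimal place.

Flow: 56 L/min ÷ 60 = 0.9333 L/s.
R = (PIP − Pplat)/V̇ = (38.9 − 13.7) / 0.9333 = 25.2/0.9333 = 27.001 cmH2O·s/L.
C = Vt/(Pplat − PEEP) = 555.0 / (13.7 − 4) = 555.0/9.7 = 57.216 mL/cmH2O.
τ = R × C = 27.001 × 0.05722 L/cmH2O = 1.545 s.
Fraction remaining = e^(−Te/τ) = e^(−2.62/1.545) = 0.1835; trapped volume = 555.0 × 0.1835 = 101.84 mL.
Additional alveolar pressure from trapping ≈ V_trapped / C = 101.84 / 57.216 = 1.78 cmH2O.

1.8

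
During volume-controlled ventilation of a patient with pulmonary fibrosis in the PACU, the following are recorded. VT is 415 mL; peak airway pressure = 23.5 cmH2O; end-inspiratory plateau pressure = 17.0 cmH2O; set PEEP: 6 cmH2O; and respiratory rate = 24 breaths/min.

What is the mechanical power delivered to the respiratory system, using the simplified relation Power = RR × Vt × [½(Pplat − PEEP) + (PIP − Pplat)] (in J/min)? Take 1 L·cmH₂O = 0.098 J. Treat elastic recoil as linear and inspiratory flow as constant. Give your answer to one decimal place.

11.7

Per-breath work = Vt × [½(Pplat−PEEP) + (PIP−Pplat)] = 0.415 × [0.5×11.0 + 6.5] = 0.415 × 12.0 = 4.98 L·cmH2O.
Power = 24 × 4.98 = 119.52 L·cmH2O/min.
× 0.098 J/(L·cmH2O) → 11.713 J/min.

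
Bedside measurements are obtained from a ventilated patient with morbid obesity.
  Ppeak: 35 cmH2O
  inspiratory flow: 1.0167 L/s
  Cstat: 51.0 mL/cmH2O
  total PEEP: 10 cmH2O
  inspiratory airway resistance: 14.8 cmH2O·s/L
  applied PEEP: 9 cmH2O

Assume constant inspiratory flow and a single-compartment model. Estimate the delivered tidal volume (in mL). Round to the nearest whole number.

Total PEEP = 10 cmH2O (set 9 + intrinsic 1); this is the baseline alveolar pressure.
Equation of motion (constant flow): PIP = Vt/C + R·V̇ + PEEP.
Vt/C = PIP − R·V̇ − PEEP = 35 − 15.047 − 10 = 9.953 cmH2O.
Vt = C × 9.953 = 51.0 × 9.953 = 507.6 mL.

508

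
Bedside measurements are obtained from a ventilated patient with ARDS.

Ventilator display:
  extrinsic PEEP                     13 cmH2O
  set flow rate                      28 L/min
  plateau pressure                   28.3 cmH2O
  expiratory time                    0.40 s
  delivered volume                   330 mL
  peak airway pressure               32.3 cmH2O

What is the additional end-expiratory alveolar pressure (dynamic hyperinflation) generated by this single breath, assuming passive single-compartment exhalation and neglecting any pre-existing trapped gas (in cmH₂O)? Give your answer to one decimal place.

Flow: 28 L/min ÷ 60 = 0.4667 L/s.
R = (PIP − Pplat)/V̇ = (32.3 − 28.3) / 0.4667 = 4.0/0.4667 = 8.571 cmH2O·s/L.
C = Vt/(Pplat − PEEP) = 330.0 / (28.3 − 13) = 330.0/15.3 = 21.569 mL/cmH2O.
τ = R × C = 8.571 × 0.02157 L/cmH2O = 0.1849 s.
Fraction remaining = e^(−Te/τ) = e^(−0.40/0.1849) = 0.1149; trapped volume = 330.0 × 0.1149 = 37.917 mL.
Additional alveolar pressure from trapping ≈ V_trapped / C = 37.917 / 21.569 = 1.758 cmH2O.

1.8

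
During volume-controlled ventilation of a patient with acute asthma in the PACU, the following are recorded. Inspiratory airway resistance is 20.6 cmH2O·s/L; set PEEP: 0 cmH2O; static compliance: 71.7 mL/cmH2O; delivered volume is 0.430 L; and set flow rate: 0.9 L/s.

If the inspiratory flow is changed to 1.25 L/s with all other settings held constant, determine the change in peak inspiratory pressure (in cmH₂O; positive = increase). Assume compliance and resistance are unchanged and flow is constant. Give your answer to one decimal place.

PIP = Vt/C + R·V̇ + PEEP (constant-flow equation of motion).
Only the resistive term changes: ΔPIP = R × ΔV̇ = 20.6 × (1.25 − 0.9) = 20.6 × 0.35 = 7.21 cmH2O.

7.2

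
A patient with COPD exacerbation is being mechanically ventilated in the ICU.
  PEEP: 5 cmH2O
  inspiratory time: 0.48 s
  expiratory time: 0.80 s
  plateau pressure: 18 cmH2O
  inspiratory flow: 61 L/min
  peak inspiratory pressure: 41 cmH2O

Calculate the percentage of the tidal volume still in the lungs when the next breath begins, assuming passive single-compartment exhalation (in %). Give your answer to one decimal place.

39.0

Flow: 61 L/min ÷ 60 = 1.0167 L/s.
Vt = flow × Ti = 1.0167 L/s × 0.48 s × 1000 mL/L = 488.02 mL.
R = (PIP − Pplat)/V̇ = (41 − 18) / 1.0167 = 23.0/1.0167 = 22.622 cmH2O·s/L.
C = Vt/(Pplat − PEEP) = 488.02 / (18 − 5) = 488.02/13.0 = 37.54 mL/cmH2O.
τ = R × C = 22.622 × 0.03754 L/cmH2O = 0.8492 s.
Fraction remaining at end-expiration = e^(−Te/τ) = e^(−0.80/0.8492) = 0.3898 → 38.98%.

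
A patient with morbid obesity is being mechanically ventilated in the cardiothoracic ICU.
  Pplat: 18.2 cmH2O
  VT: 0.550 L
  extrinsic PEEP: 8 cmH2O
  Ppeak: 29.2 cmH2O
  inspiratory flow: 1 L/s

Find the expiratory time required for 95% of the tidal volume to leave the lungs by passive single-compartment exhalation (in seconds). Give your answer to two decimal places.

1.78

R = (PIP − Pplat)/V̇ = (29.2 − 18.2) / 1 = 11.0/1 = 11.0 cmH2O·s/L.
C = Vt/(Pplat − PEEP) = 550.0 / (18.2 − 8) = 550.0/10.2 = 53.922 mL/cmH2O.
τ = R × C = 11.0 × 0.05392 L/cmH2O = 0.5931 s.
t = −τ·ln(1 − 0.95) = −0.5931·ln(0.05) = 1.777 s.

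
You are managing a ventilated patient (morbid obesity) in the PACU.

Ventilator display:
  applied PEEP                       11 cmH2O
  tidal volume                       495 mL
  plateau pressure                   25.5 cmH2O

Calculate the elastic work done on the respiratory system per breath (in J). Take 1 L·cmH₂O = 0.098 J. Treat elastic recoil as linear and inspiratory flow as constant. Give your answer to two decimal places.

Elastic work ≈ ½ × (Pplat − PEEP) × Vt = 0.5 × (25.5 − 11) × 0.495 L = 0.5 × 14.5 × 0.495 = 3.589 L·cmH2O.
× 0.098 J/(L·cmH2O) → 0.3517 J.

0.35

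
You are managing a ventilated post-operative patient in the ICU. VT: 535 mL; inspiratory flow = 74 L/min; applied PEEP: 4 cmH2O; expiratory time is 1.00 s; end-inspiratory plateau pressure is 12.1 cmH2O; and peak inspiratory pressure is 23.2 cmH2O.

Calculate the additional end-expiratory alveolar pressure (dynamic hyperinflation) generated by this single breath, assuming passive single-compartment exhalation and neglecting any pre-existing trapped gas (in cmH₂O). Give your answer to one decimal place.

1.5

Flow: 74 L/min ÷ 60 = 1.2333 L/s.
R = (PIP − Pplat)/V̇ = (23.2 − 12.1) / 1.2333 = 11.1/1.2333 = 9.0 cmH2O·s/L.
C = Vt/(Pplat − PEEP) = 535.0 / (12.1 − 4) = 535.0/8.1 = 66.049 mL/cmH2O.
τ = R × C = 9.0 × 0.06605 L/cmH2O = 0.5945 s.
Fraction remaining = e^(−Te/τ) = e^(−1.00/0.5945) = 0.186; trapped volume = 535.0 × 0.186 = 99.51 mL.
Additional alveolar pressure from trapping ≈ V_trapped / C = 99.51 / 66.049 = 1.507 cmH2O.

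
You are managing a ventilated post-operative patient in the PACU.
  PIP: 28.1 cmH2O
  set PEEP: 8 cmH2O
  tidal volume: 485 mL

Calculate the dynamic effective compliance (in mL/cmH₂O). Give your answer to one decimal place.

24.1

Dynamic compliance = Vt / (PIP − PEEP) = 485 / (28.1 − 8) = 485 / 20.1 = 24.129 mL/cmH2O.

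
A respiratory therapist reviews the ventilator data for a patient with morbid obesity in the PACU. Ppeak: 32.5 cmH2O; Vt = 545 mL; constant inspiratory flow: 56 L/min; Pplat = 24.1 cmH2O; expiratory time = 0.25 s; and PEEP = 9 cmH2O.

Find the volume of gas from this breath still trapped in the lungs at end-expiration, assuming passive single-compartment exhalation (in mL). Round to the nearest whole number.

Flow: 56 L/min ÷ 60 = 0.9333 L/s.
R = (PIP − Pplat)/V̇ = (32.5 − 24.1) / 0.9333 = 8.4/0.9333 = 9.0 cmH2O·s/L.
C = Vt/(Pplat − PEEP) = 545.0 / (24.1 − 9) = 545.0/15.1 = 36.093 mL/cmH2O.
τ = R × C = 9.0 × 0.03609 L/cmH2O = 0.3248 s.
Fraction remaining = e^(−Te/τ) = e^(−0.25/0.3248) = 0.4631.
Trapped volume = 545.0 × 0.4631 = 252.39 mL.

252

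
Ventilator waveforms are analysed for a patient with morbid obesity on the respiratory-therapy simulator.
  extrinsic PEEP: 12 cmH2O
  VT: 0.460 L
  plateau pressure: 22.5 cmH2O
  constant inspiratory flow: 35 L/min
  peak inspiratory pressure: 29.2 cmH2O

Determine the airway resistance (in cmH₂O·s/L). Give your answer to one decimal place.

11.5

Flow: 35 L/min ÷ 60 = 0.5833 L/s.
Raw = (PIP − Pplat) / flow = (29.2 − 22.5) / 0.5833 = 6.7 / 0.5833 = 11.486 cmH2O·s/L.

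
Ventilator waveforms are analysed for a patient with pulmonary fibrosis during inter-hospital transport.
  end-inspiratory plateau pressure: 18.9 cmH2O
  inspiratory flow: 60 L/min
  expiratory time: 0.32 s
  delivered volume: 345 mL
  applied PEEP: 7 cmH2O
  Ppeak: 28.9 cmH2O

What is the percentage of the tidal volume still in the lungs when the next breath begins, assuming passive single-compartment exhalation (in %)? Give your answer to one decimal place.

33.2

Flow: 60 L/min ÷ 60 = 1 L/s.
R = (PIP − Pplat)/V̇ = (28.9 − 18.9) / 1 = 10.0/1 = 10.0 cmH2O·s/L.
C = Vt/(Pplat − PEEP) = 345.0 / (18.9 − 7) = 345.0/11.9 = 28.992 mL/cmH2O.
τ = R × C = 10.0 × 0.02899 L/cmH2O = 0.2899 s.
Fraction remaining at end-expiration = e^(−Te/τ) = e^(−0.32/0.2899) = 0.3316 → 33.16%.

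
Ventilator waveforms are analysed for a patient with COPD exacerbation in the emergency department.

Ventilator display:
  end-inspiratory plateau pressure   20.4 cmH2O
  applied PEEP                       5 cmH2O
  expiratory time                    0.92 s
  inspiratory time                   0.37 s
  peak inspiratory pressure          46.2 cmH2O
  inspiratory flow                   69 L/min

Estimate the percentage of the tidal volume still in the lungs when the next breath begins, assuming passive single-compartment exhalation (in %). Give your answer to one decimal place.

22.7

Flow: 69 L/min ÷ 60 = 1.15 L/s.
Vt = flow × Ti = 1.15 L/s × 0.37 s × 1000 mL/L = 425.5 mL.
R = (PIP − Pplat)/V̇ = (46.2 − 20.4) / 1.15 = 25.8/1.15 = 22.435 cmH2O·s/L.
C = Vt/(Pplat − PEEP) = 425.5 / (20.4 − 5) = 425.5/15.4 = 27.63 mL/cmH2O.
τ = R × C = 22.435 × 0.02763 L/cmH2O = 0.6199 s.
Fraction remaining at end-expiration = e^(−Te/τ) = e^(−0.92/0.6199) = 0.2267 → 22.67%.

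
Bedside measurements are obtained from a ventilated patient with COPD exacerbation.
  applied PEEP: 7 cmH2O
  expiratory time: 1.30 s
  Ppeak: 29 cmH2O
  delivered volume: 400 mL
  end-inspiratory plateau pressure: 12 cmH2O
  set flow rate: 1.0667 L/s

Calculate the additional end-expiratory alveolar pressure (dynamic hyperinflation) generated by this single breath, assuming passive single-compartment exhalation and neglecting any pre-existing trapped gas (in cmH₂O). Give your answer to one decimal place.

R = (PIP − Pplat)/V̇ = (29 − 12) / 1.0667 = 17.0/1.0667 = 15.937 cmH2O·s/L.
C = Vt/(Pplat − PEEP) = 400.0 / (12 − 7) = 400.0/5.0 = 80.0 mL/cmH2O.
τ = R × C = 15.937 × 0.08 L/cmH2O = 1.275 s.
Fraction remaining = e^(−Te/τ) = e^(−1.30/1.275) = 0.3607; trapped volume = 400.0 × 0.3607 = 144.28 mL.
Additional alveolar pressure from trapping ≈ V_trapped / C = 144.28 / 80.0 = 1.804 cmH2O.

1.8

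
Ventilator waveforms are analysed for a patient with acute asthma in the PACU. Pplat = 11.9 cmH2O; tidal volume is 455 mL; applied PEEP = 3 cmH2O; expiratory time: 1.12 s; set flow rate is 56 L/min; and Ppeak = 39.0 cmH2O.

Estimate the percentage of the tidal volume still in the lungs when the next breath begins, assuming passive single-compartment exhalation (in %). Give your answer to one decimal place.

Flow: 56 L/min ÷ 60 = 0.9333 L/s.
R = (PIP − Pplat)/V̇ = (39.0 − 11.9) / 0.9333 = 27.1/0.9333 = 29.037 cmH2O·s/L.
C = Vt/(Pplat − PEEP) = 455.0 / (11.9 − 3) = 455.0/8.9 = 51.124 mL/cmH2O.
τ = R × C = 29.037 × 0.05112 L/cmH2O = 1.484 s.
Fraction remaining at end-expiration = e^(−Te/τ) = e^(−1.12/1.484) = 0.4701 → 47.01%.

47.0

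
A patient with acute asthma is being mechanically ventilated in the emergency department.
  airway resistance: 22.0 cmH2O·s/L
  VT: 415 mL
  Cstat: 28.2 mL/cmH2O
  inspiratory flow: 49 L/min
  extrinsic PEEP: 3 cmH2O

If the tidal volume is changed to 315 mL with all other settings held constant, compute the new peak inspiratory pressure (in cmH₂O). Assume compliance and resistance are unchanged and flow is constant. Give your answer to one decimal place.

Flow: 49 L/min ÷ 60 = 0.8167 L/s.
PIP = Vt/C + R·V̇ + PEEP (constant-flow equation of motion).
Only the elastic term changes: ΔPIP = ΔVt / C = (315 − 415) / 28.2 = -3.546 cmH2O.
Original PIP = 415/28.2 + 22.0×0.8167 + 3 = 35.684 cmH2O; new PIP = 35.684 + (-3.546) = 32.138 cmH2O.

32.1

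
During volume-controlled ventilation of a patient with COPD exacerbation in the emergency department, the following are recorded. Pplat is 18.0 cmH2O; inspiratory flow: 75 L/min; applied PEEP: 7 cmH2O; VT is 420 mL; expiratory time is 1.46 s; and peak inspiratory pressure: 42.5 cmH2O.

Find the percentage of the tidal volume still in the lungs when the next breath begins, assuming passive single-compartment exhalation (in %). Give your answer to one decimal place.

14.2

Flow: 75 L/min ÷ 60 = 1.25 L/s.
R = (PIP − Pplat)/V̇ = (42.5 − 18.0) / 1.25 = 24.5/1.25 = 19.6 cmH2O·s/L.
C = Vt/(Pplat − PEEP) = 420.0 / (18.0 − 7) = 420.0/11.0 = 38.182 mL/cmH2O.
τ = R × C = 19.6 × 0.03818 L/cmH2O = 0.7483 s.
Fraction remaining at end-expiration = e^(−Te/τ) = e^(−1.46/0.7483) = 0.1421 → 14.21%.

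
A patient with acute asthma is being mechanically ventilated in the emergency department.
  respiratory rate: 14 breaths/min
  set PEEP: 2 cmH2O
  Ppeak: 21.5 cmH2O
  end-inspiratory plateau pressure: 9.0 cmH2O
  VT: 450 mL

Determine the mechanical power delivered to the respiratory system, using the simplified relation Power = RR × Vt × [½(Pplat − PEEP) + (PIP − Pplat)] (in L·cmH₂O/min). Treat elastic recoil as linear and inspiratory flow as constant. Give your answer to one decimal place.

100.8

Per-breath work = Vt × [½(Pplat−PEEP) + (PIP−Pplat)] = 0.450 × [0.5×7.0 + 12.5] = 0.450 × 16.0 = 7.2 L·cmH2O.
Power = 14 × 7.2 = 100.8 L·cmH2O/min.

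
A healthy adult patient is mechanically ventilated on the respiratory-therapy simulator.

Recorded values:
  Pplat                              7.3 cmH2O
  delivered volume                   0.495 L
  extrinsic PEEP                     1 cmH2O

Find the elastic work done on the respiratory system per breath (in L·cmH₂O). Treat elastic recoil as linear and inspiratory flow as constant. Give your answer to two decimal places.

1.56

Elastic work ≈ ½ × (Pplat − PEEP) × Vt = 0.5 × (7.3 − 1) × 0.495 L = 0.5 × 6.3 × 0.495 = 1.559 L·cmH2O.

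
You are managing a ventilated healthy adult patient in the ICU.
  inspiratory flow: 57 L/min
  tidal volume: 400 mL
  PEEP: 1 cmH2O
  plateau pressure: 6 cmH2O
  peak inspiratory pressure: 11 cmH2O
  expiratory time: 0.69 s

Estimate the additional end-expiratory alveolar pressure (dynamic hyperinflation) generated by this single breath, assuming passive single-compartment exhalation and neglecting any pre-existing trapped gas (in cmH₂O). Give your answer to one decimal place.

Flow: 57 L/min ÷ 60 = 0.95 L/s.
R = (PIP − Pplat)/V̇ = (11 − 6) / 0.95 = 5.0/0.95 = 5.263 cmH2O·s/L.
C = Vt/(Pplat − PEEP) = 400.0 / (6 − 1) = 400.0/5.0 = 80.0 mL/cmH2O.
τ = R × C = 5.263 × 0.08 L/cmH2O = 0.421 s.
Fraction remaining = e^(−Te/τ) = e^(−0.69/0.421) = 0.1942; trapped volume = 400.0 × 0.1942 = 77.68 mL.
Additional alveolar pressure from trapping ≈ V_trapped / C = 77.68 / 80.0 = 0.971 cmH2O.

1.0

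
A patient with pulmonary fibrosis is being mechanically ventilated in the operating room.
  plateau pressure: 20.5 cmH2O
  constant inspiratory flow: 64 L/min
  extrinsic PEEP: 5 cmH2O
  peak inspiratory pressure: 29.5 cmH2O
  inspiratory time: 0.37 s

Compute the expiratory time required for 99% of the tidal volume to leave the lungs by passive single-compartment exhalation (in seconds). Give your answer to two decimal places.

Flow: 64 L/min ÷ 60 = 1.0667 L/s.
Vt = flow × Ti = 1.0667 L/s × 0.37 s × 1000 mL/L = 394.68 mL.
R = (PIP − Pplat)/V̇ = (29.5 − 20.5) / 1.0667 = 9.0/1.0667 = 8.437 cmH2O·s/L.
C = Vt/(Pplat − PEEP) = 394.68 / (20.5 − 5) = 394.68/15.5 = 25.463 mL/cmH2O.
τ = R × C = 8.437 × 0.02546 L/cmH2O = 0.2148 s.
t = −τ·ln(1 − 0.99) = −0.2148·ln(0.01) = 0.9892 s.

0.99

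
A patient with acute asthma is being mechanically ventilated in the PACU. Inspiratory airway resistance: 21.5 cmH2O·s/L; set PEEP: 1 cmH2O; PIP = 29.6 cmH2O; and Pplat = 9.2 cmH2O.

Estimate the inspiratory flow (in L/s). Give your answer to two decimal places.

0.95

flow = (PIP − Pplat) / Raw = 20.4 / 21.5 = 0.9488 L/s.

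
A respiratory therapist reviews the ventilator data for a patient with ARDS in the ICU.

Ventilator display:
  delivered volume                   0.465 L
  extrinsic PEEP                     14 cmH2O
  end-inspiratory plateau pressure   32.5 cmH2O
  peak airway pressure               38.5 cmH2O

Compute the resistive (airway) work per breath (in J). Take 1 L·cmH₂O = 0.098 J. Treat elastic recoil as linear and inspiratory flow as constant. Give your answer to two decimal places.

With constant inspiratory flow the resistive pressure is constant at PIP − Pplat = 38.5 − 32.5 = 6.0 cmH2O, so resistive work = 6.0 × 0.465 = 2.79 L·cmH2O.
× 0.098 J/(L·cmH2O) → 0.2734 J.

0.27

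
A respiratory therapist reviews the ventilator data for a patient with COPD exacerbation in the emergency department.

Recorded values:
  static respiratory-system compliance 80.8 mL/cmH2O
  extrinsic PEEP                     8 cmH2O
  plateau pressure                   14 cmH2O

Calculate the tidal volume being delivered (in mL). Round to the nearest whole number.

485

Vt = Cstat × (Pplat − PEEP) = 80.8 × (14 − 8) = 80.8 × 6.0 = 484.8 mL.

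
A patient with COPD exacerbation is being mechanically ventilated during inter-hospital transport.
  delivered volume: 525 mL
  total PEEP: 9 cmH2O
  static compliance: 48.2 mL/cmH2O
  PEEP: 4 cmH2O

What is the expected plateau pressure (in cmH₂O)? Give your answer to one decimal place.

End-expiratory occlusion gives total PEEP = 9 cmH2O (intrinsic PEEP = 9 − 4 = 5). Use total PEEP for the elastic gradient.
Pplat = PEEPtotal + Vt / Cstat = 9 + 525 / 48.2 = 9 + 10.892 = 19.892 cmH2O.

19.9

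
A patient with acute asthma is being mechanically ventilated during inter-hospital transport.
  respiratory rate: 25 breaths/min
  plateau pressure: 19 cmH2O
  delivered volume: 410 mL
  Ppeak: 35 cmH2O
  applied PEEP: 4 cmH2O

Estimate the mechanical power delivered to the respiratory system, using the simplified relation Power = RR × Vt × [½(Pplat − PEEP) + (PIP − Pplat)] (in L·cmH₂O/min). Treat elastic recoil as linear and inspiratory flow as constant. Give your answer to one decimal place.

240.9

Per-breath work = Vt × [½(Pplat−PEEP) + (PIP−Pplat)] = 0.410 × [0.5×15.0 + 16.0] = 0.410 × 23.5 = 9.635 L·cmH2O.
Power = 25 × 9.635 = 240.88 L·cmH2O/min.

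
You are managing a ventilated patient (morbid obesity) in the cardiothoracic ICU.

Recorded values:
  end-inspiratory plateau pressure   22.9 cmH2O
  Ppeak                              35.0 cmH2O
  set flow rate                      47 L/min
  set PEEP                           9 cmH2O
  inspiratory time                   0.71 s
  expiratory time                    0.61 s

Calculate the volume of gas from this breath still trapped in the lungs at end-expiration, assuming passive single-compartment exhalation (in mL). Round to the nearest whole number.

Flow: 47 L/min ÷ 60 = 0.7833 L/s.
Vt = flow × Ti = 0.7833 L/s × 0.71 s × 1000 mL/L = 556.14 mL.
R = (PIP − Pplat)/V̇ = (35.0 − 22.9) / 0.7833 = 12.1/0.7833 = 15.447 cmH2O·s/L.
C = Vt/(Pplat − PEEP) = 556.14 / (22.9 − 9) = 556.14/13.9 = 40.01 mL/cmH2O.
τ = R × C = 15.447 × 0.04001 L/cmH2O = 0.618 s.
Fraction remaining = e^(−Te/τ) = e^(−0.61/0.618) = 0.3727.
Trapped volume = 556.14 × 0.3727 = 207.27 mL.

207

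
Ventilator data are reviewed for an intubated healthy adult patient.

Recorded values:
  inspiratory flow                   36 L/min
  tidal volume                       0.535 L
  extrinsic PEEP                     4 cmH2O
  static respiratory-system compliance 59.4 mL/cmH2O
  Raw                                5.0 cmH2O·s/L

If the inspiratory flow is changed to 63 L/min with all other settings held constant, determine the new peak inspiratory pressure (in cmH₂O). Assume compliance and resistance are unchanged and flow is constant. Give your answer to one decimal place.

18.3

Flow: 36 L/min ÷ 60 = 0.6 L/s.
New flow: 63 L/min ÷ 60 = 1.05 L/s.
PIP = Vt/C + R·V̇ + PEEP (constant-flow equation of motion).
Only the resistive term changes: ΔPIP = R × ΔV̇ = 5.0 × (1.05 − 0.6) = 5.0 × 0.45 = 2.25 cmH2O.
Original PIP = 535/59.4 + 5.0×0.6 + 4 = 16.007 cmH2O; new PIP = 16.007 + (2.25) = 18.257 cmH2O.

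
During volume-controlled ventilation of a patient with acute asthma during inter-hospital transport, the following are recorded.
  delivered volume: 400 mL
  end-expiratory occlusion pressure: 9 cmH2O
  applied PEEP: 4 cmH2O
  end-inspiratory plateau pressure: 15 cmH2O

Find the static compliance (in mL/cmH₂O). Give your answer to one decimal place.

End-expiratory occlusion gives total PEEP = 9 cmH2O (intrinsic PEEP = 9 − 4 = 5). Use total PEEP for the elastic gradient.
Cstat = Vt / (Pplat − PEEPtotal) = 400 / (15 − 9) = 400 / 6.0 = 66.667 mL/cmH2O.

66.7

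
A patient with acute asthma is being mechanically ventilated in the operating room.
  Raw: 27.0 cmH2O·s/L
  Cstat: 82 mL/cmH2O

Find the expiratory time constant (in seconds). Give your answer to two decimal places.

2.21

τ = R × C = 27.0 × 82 mL/cmH2O = 27.0 × 0.082 L/cmH2O = 2.214 s.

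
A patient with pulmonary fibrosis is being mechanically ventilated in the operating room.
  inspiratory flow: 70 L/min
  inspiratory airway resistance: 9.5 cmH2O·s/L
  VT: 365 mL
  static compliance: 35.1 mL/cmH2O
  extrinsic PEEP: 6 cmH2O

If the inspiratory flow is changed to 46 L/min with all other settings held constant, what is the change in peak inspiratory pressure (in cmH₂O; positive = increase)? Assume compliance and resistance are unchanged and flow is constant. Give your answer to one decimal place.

Flow: 70 L/min ÷ 60 = 1.1667 L/s.
New flow: 46 L/min ÷ 60 = 0.7667 L/s.
PIP = Vt/C + R·V̇ + PEEP (constant-flow equation of motion).
Only the resistive term changes: ΔPIP = R × ΔV̇ = 9.5 × (0.7667 − 1.1667) = 9.5 × -0.4 = -3.8 cmH2O.

-3.8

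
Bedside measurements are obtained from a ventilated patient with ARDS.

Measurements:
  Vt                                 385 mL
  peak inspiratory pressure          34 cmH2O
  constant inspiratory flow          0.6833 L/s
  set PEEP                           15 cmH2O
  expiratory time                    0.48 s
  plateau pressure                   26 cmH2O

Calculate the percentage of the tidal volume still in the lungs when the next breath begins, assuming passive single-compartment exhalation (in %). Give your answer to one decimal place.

31.0

R = (PIP − Pplat)/V̇ = (34 − 26) / 0.6833 = 8.0/0.6833 = 11.708 cmH2O·s/L.
C = Vt/(Pplat − PEEP) = 385.0 / (26 − 15) = 385.0/11.0 = 35.0 mL/cmH2O.
τ = R × C = 11.708 × 0.035 L/cmH2O = 0.4098 s.
Fraction remaining at end-expiration = e^(−Te/τ) = e^(−0.48/0.4098) = 0.31 → 31.0%.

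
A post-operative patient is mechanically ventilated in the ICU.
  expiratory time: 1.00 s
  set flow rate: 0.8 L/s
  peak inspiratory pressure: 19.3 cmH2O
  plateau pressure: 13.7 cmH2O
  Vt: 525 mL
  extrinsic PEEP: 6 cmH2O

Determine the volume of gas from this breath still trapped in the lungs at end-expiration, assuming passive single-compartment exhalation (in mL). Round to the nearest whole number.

65

R = (PIP − Pplat)/V̇ = (19.3 − 13.7) / 0.8 = 5.6/0.8 = 7.0 cmH2O·s/L.
C = Vt/(Pplat − PEEP) = 525.0 / (13.7 − 6) = 525.0/7.7 = 68.182 mL/cmH2O.
τ = R × C = 7.0 × 0.06818 L/cmH2O = 0.4773 s.
Fraction remaining = e^(−Te/τ) = e^(−1.00/0.4773) = 0.1231.
Trapped volume = 525.0 × 0.1231 = 64.628 mL.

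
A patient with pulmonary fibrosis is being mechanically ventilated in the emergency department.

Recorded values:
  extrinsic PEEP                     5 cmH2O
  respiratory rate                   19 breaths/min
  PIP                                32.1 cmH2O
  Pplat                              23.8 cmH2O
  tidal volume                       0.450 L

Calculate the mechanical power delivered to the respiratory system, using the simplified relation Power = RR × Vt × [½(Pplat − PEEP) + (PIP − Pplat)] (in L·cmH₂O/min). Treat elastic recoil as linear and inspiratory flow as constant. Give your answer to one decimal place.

151.3

Per-breath work = Vt × [½(Pplat−PEEP) + (PIP−Pplat)] = 0.450 × [0.5×18.8 + 8.3] = 0.450 × 17.7 = 7.965 L·cmH2O.
Power = 19 × 7.965 = 151.34 L·cmH2O/min.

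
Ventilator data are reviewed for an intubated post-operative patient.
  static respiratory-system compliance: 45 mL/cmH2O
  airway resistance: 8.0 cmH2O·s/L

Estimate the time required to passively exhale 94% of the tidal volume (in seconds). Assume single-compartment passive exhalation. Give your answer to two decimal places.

τ = R × C = 8.0 × 45 mL/cmH2O = 8.0 × 0.045 L/cmH2O = 0.36 s.
Exhaled fraction f = 1 − e^(−t/τ) → t = −τ·ln(1 − f) = −0.36·ln(0.06) = 1.013 s.

1.01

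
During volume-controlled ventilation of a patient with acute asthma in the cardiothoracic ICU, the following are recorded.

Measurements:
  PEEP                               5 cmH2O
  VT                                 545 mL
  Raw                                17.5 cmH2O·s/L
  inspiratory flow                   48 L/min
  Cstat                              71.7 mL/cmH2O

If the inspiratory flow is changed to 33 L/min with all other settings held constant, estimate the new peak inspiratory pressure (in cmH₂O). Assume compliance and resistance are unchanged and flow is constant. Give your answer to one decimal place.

22.2

Flow: 48 L/min ÷ 60 = 0.8 L/s.
New flow: 33 L/min ÷ 60 = 0.55 L/s.
PIP = Vt/C + R·V̇ + PEEP (constant-flow equation of motion).
Only the resistive term changes: ΔPIP = R × ΔV̇ = 17.5 × (0.55 − 0.8) = 17.5 × -0.25 = -4.375 cmH2O.
Original PIP = 545/71.7 + 17.5×0.8 + 5 = 26.601 cmH2O; new PIP = 26.601 + (-4.375) = 22.226 cmH2O.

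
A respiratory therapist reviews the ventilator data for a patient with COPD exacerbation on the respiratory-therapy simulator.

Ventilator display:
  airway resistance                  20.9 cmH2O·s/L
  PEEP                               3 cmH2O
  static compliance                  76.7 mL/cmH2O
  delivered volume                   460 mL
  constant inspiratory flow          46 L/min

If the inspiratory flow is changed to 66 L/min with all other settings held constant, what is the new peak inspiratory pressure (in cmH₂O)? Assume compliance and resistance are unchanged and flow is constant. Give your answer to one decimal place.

32.0

Flow: 46 L/min ÷ 60 = 0.7667 L/s.
New flow: 66 L/min ÷ 60 = 1.1 L/s.
PIP = Vt/C + R·V̇ + PEEP (constant-flow equation of motion).
Only the resistive term changes: ΔPIP = R × ΔV̇ = 20.9 × (1.1 − 0.7667) = 20.9 × 0.3333 = 6.966 cmH2O.
Original PIP = 460/76.7 + 20.9×0.7667 + 3 = 25.021 cmH2O; new PIP = 25.021 + (6.966) = 31.987 cmH2O.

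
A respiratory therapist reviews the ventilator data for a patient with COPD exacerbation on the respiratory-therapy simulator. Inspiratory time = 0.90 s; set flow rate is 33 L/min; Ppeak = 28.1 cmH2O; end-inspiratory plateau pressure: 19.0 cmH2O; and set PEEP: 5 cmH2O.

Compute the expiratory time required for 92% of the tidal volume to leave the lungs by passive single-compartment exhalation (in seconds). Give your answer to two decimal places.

1.48

Flow: 33 L/min ÷ 60 = 0.55 L/s.
Vt = flow × Ti = 0.55 L/s × 0.90 s × 1000 mL/L = 495.0 mL.
R = (PIP − Pplat)/V̇ = (28.1 − 19.0) / 0.55 = 9.1/0.55 = 16.545 cmH2O·s/L.
C = Vt/(Pplat − PEEP) = 495.0 / (19.0 − 5) = 495.0/14.0 = 35.357 mL/cmH2O.
τ = R × C = 16.545 × 0.03536 L/cmH2O = 0.585 s.
t = −τ·ln(1 − 0.92) = −0.585·ln(0.08) = 1.478 s.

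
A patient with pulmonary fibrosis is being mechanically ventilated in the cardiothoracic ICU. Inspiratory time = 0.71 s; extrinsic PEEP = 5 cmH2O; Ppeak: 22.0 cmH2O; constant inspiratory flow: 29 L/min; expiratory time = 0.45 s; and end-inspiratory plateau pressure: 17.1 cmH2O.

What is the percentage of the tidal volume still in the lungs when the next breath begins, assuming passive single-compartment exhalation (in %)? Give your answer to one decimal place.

Flow: 29 L/min ÷ 60 = 0.4833 L/s.
Vt = flow × Ti = 0.4833 L/s × 0.71 s × 1000 mL/L = 343.14 mL.
R = (PIP − Pplat)/V̇ = (22.0 − 17.1) / 0.4833 = 4.9/0.4833 = 10.139 cmH2O·s/L.
C = Vt/(Pplat − PEEP) = 343.14 / (17.1 − 5) = 343.14/12.1 = 28.359 mL/cmH2O.
τ = R × C = 10.139 × 0.02836 L/cmH2O = 0.2875 s.
Fraction remaining at end-expiration = e^(−Te/τ) = e^(−0.45/0.2875) = 0.209 → 20.9%.

20.9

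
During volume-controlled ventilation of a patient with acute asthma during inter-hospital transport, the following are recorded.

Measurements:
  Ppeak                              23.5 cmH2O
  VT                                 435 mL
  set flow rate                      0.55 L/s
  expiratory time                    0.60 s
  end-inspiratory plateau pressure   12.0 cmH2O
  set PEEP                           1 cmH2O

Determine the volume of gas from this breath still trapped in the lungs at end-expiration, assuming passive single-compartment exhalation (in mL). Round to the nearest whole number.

R = (PIP − Pplat)/V̇ = (23.5 − 12.0) / 0.55 = 11.5/0.55 = 20.909 cmH2O·s/L.
C = Vt/(Pplat − PEEP) = 435.0 / (12.0 − 1) = 435.0/11.0 = 39.545 mL/cmH2O.
τ = R × C = 20.909 × 0.03955 L/cmH2O = 0.827 s.
Fraction remaining = e^(−Te/τ) = e^(−0.60/0.827) = 0.4841.
Trapped volume = 435.0 × 0.4841 = 210.58 mL.

211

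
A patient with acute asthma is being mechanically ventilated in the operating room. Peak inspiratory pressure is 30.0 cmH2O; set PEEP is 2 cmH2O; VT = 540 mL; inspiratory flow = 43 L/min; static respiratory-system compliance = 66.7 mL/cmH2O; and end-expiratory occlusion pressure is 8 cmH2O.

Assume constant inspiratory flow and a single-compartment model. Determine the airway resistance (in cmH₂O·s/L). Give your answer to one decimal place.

19.4

Flow: 43 L/min ÷ 60 = 0.7167 L/s.
Total PEEP = 8 cmH2O (set 2 + intrinsic 6); this is the baseline alveolar pressure.
Equation of motion (constant flow): PIP = Vt/C + R·V̇ + PEEP.
R·V̇ = PIP − Vt/C − PEEP = 30.0 − 540/66.7 − 8 = 30.0 − 8.096 − 8 = 13.904 cmH2O.
R = 13.904 / 0.7167 = 19.4 cmH2O·s/L.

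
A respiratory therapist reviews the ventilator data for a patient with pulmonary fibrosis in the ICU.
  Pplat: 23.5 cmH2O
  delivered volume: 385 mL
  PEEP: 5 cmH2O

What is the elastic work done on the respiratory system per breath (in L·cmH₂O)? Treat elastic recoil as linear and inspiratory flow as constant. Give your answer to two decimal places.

Elastic work ≈ ½ × (Pplat − PEEP) × Vt = 0.5 × (23.5 − 5) × 0.385 L = 0.5 × 18.5 × 0.385 = 3.561 L·cmH2O.

3.56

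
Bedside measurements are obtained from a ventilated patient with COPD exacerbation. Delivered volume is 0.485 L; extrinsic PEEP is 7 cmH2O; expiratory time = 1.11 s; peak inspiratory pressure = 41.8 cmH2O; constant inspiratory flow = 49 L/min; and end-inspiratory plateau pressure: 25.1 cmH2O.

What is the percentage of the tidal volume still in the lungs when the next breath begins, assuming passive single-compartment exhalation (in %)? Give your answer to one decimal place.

13.2

Flow: 49 L/min ÷ 60 = 0.8167 L/s.
R = (PIP − Pplat)/V̇ = (41.8 − 25.1) / 0.8167 = 16.7/0.8167 = 20.448 cmH2O·s/L.
C = Vt/(Pplat − PEEP) = 485.0 / (25.1 − 7) = 485.0/18.1 = 26.796 mL/cmH2O.
τ = R × C = 20.448 × 0.0268 L/cmH2O = 0.548 s.
Fraction remaining at end-expiration = e^(−Te/τ) = e^(−1.11/0.548) = 0.1319 → 13.19%.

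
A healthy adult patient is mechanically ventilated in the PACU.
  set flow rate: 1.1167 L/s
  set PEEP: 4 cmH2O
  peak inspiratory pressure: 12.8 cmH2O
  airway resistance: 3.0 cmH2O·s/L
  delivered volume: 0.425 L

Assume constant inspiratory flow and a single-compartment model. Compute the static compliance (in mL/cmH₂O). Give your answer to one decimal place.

Equation of motion (constant flow): PIP = Vt/C + R·V̇ + PEEP.
Vt/C = PIP − R·V̇ − PEEP = 12.8 − 3.0×1.1167 − 4 = 12.8 − 3.35 − 4 = 5.45 cmH2O.
C = Vt / 5.45 = 425 / 5.45 = 77.982 mL/cmH2O.

78.0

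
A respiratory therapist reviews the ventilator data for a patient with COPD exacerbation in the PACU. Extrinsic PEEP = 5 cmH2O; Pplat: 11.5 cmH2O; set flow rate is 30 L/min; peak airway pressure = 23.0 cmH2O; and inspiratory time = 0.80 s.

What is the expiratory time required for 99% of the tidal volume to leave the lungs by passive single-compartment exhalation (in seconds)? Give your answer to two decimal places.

Flow: 30 L/min ÷ 60 = 0.5 L/s.
Vt = flow × Ti = 0.5 L/s × 0.80 s × 1000 mL/L = 400.0 mL.
R = (PIP − Pplat)/V̇ = (23.0 − 11.5) / 0.5 = 11.5/0.5 = 23.0 cmH2O·s/L.
C = Vt/(Pplat − PEEP) = 400.0 / (11.5 − 5) = 400.0/6.5 = 61.538 mL/cmH2O.
τ = R × C = 23.0 × 0.06154 L/cmH2O = 1.415 s.
t = −τ·ln(1 − 0.99) = −1.415·ln(0.01) = 6.516 s.

6.52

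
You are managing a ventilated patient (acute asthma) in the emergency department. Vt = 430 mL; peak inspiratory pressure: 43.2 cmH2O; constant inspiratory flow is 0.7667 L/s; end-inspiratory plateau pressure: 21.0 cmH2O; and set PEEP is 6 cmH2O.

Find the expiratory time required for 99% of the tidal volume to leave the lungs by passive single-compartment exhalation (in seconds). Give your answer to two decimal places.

R = (PIP − Pplat)/V̇ = (43.2 − 21.0) / 0.7667 = 22.2/0.7667 = 28.955 cmH2O·s/L.
C = Vt/(Pplat − PEEP) = 430.0 / (21.0 − 6) = 430.0/15.0 = 28.667 mL/cmH2O.
τ = R × C = 28.955 × 0.02867 L/cmH2O = 0.8301 s.
t = −τ·ln(1 − 0.99) = −0.8301·ln(0.01) = 3.823 s.

3.82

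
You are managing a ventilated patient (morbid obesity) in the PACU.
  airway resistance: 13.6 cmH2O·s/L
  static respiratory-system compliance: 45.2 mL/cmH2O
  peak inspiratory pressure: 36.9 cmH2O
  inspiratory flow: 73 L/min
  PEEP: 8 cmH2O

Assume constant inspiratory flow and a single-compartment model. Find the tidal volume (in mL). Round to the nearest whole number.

558

Flow: 73 L/min ÷ 60 = 1.2167 L/s.
Equation of motion (constant flow): PIP = Vt/C + R·V̇ + PEEP.
Vt/C = PIP − R·V̇ − PEEP = 36.9 − 16.547 − 8 = 12.353 cmH2O.
Vt = C × 12.353 = 45.2 × 12.353 = 558.36 mL.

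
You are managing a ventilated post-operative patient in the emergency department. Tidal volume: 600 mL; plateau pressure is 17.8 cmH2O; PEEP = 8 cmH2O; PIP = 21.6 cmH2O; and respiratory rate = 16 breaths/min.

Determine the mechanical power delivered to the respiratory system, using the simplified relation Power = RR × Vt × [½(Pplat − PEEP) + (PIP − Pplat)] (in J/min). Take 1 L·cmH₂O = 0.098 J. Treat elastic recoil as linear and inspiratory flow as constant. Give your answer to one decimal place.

Per-breath work = Vt × [½(Pplat−PEEP) + (PIP−Pplat)] = 0.600 × [0.5×9.8 + 3.8] = 0.600 × 8.7 = 5.22 L·cmH2O.
Power = 16 × 5.22 = 83.52 L·cmH2O/min.
× 0.098 J/(L·cmH2O) → 8.185 J/min.

8.2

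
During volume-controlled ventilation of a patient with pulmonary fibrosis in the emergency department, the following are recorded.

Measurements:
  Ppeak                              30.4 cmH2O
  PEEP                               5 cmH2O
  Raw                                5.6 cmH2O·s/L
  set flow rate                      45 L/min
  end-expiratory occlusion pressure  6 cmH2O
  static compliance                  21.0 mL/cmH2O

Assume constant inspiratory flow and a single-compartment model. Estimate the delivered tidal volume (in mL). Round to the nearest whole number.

Flow: 45 L/min ÷ 60 = 0.75 L/s.
Total PEEP = 6 cmH2O (set 5 + intrinsic 1); this is the baseline alveolar pressure.
Equation of motion (constant flow): PIP = Vt/C + R·V̇ + PEEP.
Vt/C = PIP − R·V̇ − PEEP = 30.4 − 4.2 − 6 = 20.2 cmH2O.
Vt = C × 20.2 = 21.0 × 20.2 = 424.2 mL.

424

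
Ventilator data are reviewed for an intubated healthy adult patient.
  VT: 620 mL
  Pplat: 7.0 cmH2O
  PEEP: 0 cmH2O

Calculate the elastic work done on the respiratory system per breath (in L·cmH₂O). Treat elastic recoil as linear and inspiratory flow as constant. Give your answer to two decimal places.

Elastic work ≈ ½ × (Pplat − PEEP) × Vt = 0.5 × (7.0 − 0) × 0.620 L = 0.5 × 7.0 × 0.620 = 2.17 L·cmH2O.

2.17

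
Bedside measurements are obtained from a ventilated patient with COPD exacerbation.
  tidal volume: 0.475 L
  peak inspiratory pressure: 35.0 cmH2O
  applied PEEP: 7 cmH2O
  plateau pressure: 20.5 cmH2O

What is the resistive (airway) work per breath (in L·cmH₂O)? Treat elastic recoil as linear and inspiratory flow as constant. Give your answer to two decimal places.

6.89

With constant inspiratory flow the resistive pressure is constant at PIP − Pplat = 35.0 − 20.5 = 14.5 cmH2O, so resistive work = 14.5 × 0.475 = 6.888 L·cmH2O.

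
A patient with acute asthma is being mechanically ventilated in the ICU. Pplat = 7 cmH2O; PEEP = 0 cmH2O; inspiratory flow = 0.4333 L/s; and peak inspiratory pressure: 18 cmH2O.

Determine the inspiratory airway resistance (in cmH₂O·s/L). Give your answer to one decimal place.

25.4

Raw = (PIP − Pplat) / flow = (18 − 7) / 0.4333 = 11.0 / 0.4333 = 25.387 cmH2O·s/L.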